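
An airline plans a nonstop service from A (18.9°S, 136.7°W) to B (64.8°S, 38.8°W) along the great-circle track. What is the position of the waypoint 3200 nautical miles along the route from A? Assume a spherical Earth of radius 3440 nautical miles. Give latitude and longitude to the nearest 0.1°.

≈ (61.3°S, 90.3°W)

The haversine formula gives a central angle δ ≈ 1.331 rad (76.2°) between the endpoints. The total great-circle distance is δ·R ≈ 1.331 × 3440 ≈ 4578 nmi, so the target fraction is f = 3200/4578 ≈ 0.699.
Interpolate at f ≈ 0.699 with slerp weights a = sin((1−f)δ)/sin δ ≈ 0.401, b = sin(fδ)/sin δ ≈ 0.825.
p = a·p₁ + b·p₂ ≈ (-0.002, -0.481, -0.877); φ = arcsin(p_z) ≈ -61.27°, λ = atan2(p_y, p_x) ≈ -90.30°.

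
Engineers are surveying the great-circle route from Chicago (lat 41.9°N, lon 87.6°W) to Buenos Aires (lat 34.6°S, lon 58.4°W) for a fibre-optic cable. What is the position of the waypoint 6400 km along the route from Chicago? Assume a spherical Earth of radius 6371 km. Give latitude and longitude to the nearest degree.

From cos δ = sin φ₁ sin φ₂ + cos φ₁ cos φ₂ cos Δλ, the central angle is δ ≈ 1.415 rad (81.0°). The total great-circle distance is δ·R ≈ 1.415 × 6371 ≈ 9012 km, so the target fraction is f = 6400/9012 ≈ 0.710.
Interpolate at f ≈ 0.710 with slerp weights a = sin((1−f)δ)/sin δ ≈ 0.404, b = sin(fδ)/sin δ ≈ 0.854.
p = a·p₁ + b·p₂ ≈ (0.381, -0.899, -0.216); φ = arcsin(p_z) ≈ -12.45°, λ = atan2(p_y, p_x) ≈ -67.03°.

≈ lat 12°S, lon 67°W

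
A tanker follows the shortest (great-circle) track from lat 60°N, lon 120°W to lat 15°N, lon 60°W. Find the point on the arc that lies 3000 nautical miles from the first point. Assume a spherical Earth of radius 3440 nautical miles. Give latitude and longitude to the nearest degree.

≈ lat 26°N, lon 67°W

Convert each endpoint to a unit vector on the sphere (x = cos φ cos λ, y = cos φ sin λ, z = sin φ).
The central angle between the endpoints is δ = arccos(p₁·p₂) ≈ 1.086 rad (62.2°). The total great-circle distance is δ·R ≈ 1.086 × 3440 ≈ 3737 nmi, so the target fraction is f = 3000/3737 ≈ 0.803.
Interpolate at f ≈ 0.803 with slerp weights a = sin((1−f)δ)/sin δ ≈ 0.240, b = sin(fδ)/sin δ ≈ 0.865.
p = a·p₁ + b·p₂ ≈ (0.358, -0.828, 0.432); φ = arcsin(p_z) ≈ 25.60°, λ = atan2(p_y, p_x) ≈ -66.63°.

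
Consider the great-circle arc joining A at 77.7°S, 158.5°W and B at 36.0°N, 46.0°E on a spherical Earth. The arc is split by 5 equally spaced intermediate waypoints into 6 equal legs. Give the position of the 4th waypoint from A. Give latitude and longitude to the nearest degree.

Write both endpoints as unit vectors p₁, p₂ with components (cos φ cos λ, cos φ sin λ, sin φ).
The central angle between the endpoints is δ = arccos(p₁·p₂) ≈ 2.391 rad (137.0°).
Interpolate at f = 4/6 with slerp weights a = sin((1−f)δ)/sin δ ≈ 1.048, b = sin(fδ)/sin δ ≈ 1.465.
p = a·p₁ + b·p₂ ≈ (0.616, 0.771, -0.163); φ = arcsin(p_z) ≈ -9.38°, λ = atan2(p_y, p_x) ≈ 51.39°.

≈ 9°S, 51°E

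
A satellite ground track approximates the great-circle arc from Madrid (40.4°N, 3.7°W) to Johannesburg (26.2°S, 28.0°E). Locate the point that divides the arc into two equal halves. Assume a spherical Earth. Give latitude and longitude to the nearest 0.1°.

≈ 7.4°N, 13.5°E

Write both endpoints as unit vectors p₁, p₂ with components (cos φ cos λ, cos φ sin λ, sin φ).
The central angle between the endpoints is δ = arccos(p₁·p₂) ≈ 1.271 rad (72.8°).
Interpolate at f = 1/2 with slerp weights a = sin((1−f)δ)/sin δ ≈ 0.621, b = sin(fδ)/sin δ ≈ 0.621.
p = a·p₁ + b·p₂ ≈ (0.964, 0.231, 0.128); φ = arcsin(p_z) ≈ 7.38°, λ = atan2(p_y, p_x) ≈ 13.48°.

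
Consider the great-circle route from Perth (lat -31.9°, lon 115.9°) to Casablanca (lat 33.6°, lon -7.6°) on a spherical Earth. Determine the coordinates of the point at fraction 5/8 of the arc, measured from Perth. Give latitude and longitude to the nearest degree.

≈ lat 11°, lon 42°

Convert each endpoint to a unit vector on the sphere (x = cos φ cos λ, y = cos φ sin λ, z = sin φ).
The central angle between the endpoints is δ = arccos(p₁·p₂) ≈ 2.322 rad (133.1°).
Interpolate at f = 5/8 with slerp weights a = sin((1−f)δ)/sin δ ≈ 1.047, b = sin(fδ)/sin δ ≈ 1.359.
p = a·p₁ + b·p₂ ≈ (0.734, 0.650, 0.199); φ = arcsin(p_z) ≈ 11.47°, λ = atan2(p_y, p_x) ≈ 41.53°.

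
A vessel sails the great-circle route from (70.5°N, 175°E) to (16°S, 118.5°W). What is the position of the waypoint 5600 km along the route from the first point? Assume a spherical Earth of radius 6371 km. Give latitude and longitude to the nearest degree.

Write both endpoints as unit vectors p₁, p₂ with components (cos φ cos λ, cos φ sin λ, sin φ).
The central angle between the endpoints is δ = arccos(p₁·p₂) ≈ 1.703 rad (97.6°). The total great-circle distance is δ·R ≈ 1.703 × 6371 ≈ 10850 km, so the target fraction is f = 5600/10850 ≈ 0.516.
Interpolate at f ≈ 0.516 with slerp weights a = sin((1−f)δ)/sin δ ≈ 0.740, b = sin(fδ)/sin δ ≈ 0.777.
p = a·p₁ + b·p₂ ≈ (-0.603, -0.635, 0.484); φ = arcsin(p_z) ≈ 28.93°, λ = atan2(p_y, p_x) ≈ -133.51°.

≈ (29°N, 134°W)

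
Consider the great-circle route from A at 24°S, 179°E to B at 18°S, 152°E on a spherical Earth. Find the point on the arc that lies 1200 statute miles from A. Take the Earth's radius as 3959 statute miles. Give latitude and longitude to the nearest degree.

Write both endpoints as unit vectors p₁, p₂ with components (cos φ cos λ, cos φ sin λ, sin φ).
The central angle between the endpoints is δ = arccos(p₁·p₂) ≈ 0.451 rad (25.9°). The total great-circle distance is δ·R ≈ 0.451 × 3959 ≈ 1787 mi, so the target fraction is f = 1200/1787 ≈ 0.671.
Interpolate at f ≈ 0.671 with slerp weights a = sin((1−f)δ)/sin δ ≈ 0.339, b = sin(fδ)/sin δ ≈ 0.684.
p = a·p₁ + b·p₂ ≈ (-0.884, 0.311, -0.349); φ = arcsin(p_z) ≈ -20.44°, λ = atan2(p_y, p_x) ≈ 160.62°.

≈ 20°S, 161°E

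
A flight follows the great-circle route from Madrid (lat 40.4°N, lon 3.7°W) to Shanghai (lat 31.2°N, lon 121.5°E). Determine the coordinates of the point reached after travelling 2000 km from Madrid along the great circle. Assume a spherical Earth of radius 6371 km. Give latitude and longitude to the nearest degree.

Write both endpoints as unit vectors p₁, p₂ with components (cos φ cos λ, cos φ sin λ, sin φ).
The central angle between the endpoints is δ = arccos(p₁·p₂) ≈ 1.611 rad (92.3°). The total great-circle distance is δ·R ≈ 1.611 × 6371 ≈ 10261 km, so the target fraction is f = 2000/10261 ≈ 0.195.
Interpolate at f ≈ 0.195 with slerp weights a = sin((1−f)δ)/sin δ ≈ 0.963, b = sin(fδ)/sin δ ≈ 0.309.
p = a·p₁ + b·p₂ ≈ (0.594, 0.178, 0.784); φ = arcsin(p_z) ≈ 51.67°, λ = atan2(p_y, p_x) ≈ 16.68°.

≈ lat 52°N, lon 17°E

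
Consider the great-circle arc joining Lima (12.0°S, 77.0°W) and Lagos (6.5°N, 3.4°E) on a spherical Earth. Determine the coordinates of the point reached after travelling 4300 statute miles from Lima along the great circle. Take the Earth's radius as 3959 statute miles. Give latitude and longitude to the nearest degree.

≈ 2°N, 16°W

The haversine formula gives a central angle δ ≈ 1.432 rad (82.0°) between the endpoints. The total great-circle distance is δ·R ≈ 1.432 × 3959 ≈ 5669 mi, so the target fraction is f = 4300/5669 ≈ 0.759.
Interpolate at f ≈ 0.759 with slerp weights a = sin((1−f)δ)/sin δ ≈ 0.342, b = sin(fδ)/sin δ ≈ 0.893.
p = a·p₁ + b·p₂ ≈ (0.961, -0.273, 0.030); φ = arcsin(p_z) ≈ 1.72°, λ = atan2(p_y, p_x) ≈ -15.88°.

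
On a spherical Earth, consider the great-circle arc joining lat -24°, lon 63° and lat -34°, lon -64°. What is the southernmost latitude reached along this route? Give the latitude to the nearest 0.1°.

The great circle lies in the plane with unit normal n̂ = (p₁ × p₂)/|p₁ × p₂|.
Here n̂_z ≈ -0.621; the vertex latitude is φ_max = arccos|n̂_z| ≈ 51.6°.
Check via Clairaut: cos φ_max = |cos φ₁| · sin C = cos(24.0°)·sin(137.2°) ≈ 0.621, again giving ≈ 51.6°.

≈ -51.6°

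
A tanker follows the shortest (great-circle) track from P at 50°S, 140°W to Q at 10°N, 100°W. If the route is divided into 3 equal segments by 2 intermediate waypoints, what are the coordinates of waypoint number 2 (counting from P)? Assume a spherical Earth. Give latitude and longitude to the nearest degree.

Convert each endpoint to a unit vector on the sphere (x = cos φ cos λ, y = cos φ sin λ, z = sin φ).
The central angle between the endpoints is δ = arccos(p₁·p₂) ≈ 1.211 rad (69.4°).
Interpolate at f = 2/3 with slerp weights a = sin((1−f)δ)/sin δ ≈ 0.420, b = sin(fδ)/sin δ ≈ 0.772.
p = a·p₁ + b·p₂ ≈ (-0.339, -0.922, -0.187); φ = arcsin(p_z) ≈ -10.80°, λ = atan2(p_y, p_x) ≈ -110.17°.

≈ 11°S, 110°W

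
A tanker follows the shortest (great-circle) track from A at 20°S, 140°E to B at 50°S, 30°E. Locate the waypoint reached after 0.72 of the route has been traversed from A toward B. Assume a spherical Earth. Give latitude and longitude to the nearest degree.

The haversine formula gives a central angle δ ≈ 1.515 rad (86.8°) between the endpoints.
Interpolate at f = 0.72 with slerp weights a = sin((1−f)δ)/sin δ ≈ 0.412, b = sin(fδ)/sin δ ≈ 0.888.
p = a·p₁ + b·p₂ ≈ (0.198, 0.535, -0.822); φ = arcsin(p_z) ≈ -55.25°, λ = atan2(p_y, p_x) ≈ 69.70°.

≈ 55°S, 70°E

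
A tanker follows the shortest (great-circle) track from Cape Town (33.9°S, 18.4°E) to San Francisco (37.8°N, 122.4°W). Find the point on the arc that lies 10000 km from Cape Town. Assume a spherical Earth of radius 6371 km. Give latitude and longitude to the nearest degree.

≈ 15°N, 61°W

The haversine formula gives a central angle δ ≈ 2.587 rad (148.2°) between the endpoints. The total great-circle distance is δ·R ≈ 2.587 × 6371 ≈ 16481 km, so the target fraction is f = 10000/16481 ≈ 0.607.
Interpolate at f ≈ 0.607 with slerp weights a = sin((1−f)δ)/sin δ ≈ 1.615, b = sin(fδ)/sin δ ≈ 1.899.
p = a·p₁ + b·p₂ ≈ (0.468, -0.844, 0.263); φ = arcsin(p_z) ≈ 15.24°, λ = atan2(p_y, p_x) ≈ -60.97°.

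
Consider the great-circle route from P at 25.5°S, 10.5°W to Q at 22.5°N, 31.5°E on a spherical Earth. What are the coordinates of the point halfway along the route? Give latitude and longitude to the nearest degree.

≈ 2°S, 11°E

Convert each endpoint to a unit vector on the sphere (x = cos φ cos λ, y = cos φ sin λ, z = sin φ).
The central angle between the endpoints is δ = arccos(p₁·p₂) ≈ 1.098 rad (62.9°).
Interpolate at f = 1/2 with slerp weights a = sin((1−f)δ)/sin δ ≈ 0.586, b = sin(fδ)/sin δ ≈ 0.586.
p = a·p₁ + b·p₂ ≈ (0.982, 0.187, -0.028); φ = arcsin(p_z) ≈ -1.61°, λ = atan2(p_y, p_x) ≈ 10.76°.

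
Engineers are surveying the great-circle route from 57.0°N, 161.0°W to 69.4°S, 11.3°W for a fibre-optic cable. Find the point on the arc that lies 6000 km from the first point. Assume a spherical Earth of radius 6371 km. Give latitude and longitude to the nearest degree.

≈ 8°N, 133°W

From cos δ = sin φ₁ sin φ₂ + cos φ₁ cos φ₂ cos Δλ, the central angle is δ ≈ 2.826 rad (161.9°). The total great-circle distance is δ·R ≈ 2.826 × 6371 ≈ 18002 km, so the target fraction is f = 6000/18002 ≈ 0.333.
Interpolate at f ≈ 0.333 with slerp weights a = sin((1−f)δ)/sin δ ≈ 3.062, b = sin(fδ)/sin δ ≈ 2.602.
p = a·p₁ + b·p₂ ≈ (-0.679, -0.722, 0.132); φ = arcsin(p_z) ≈ 7.58°, λ = atan2(p_y, p_x) ≈ -133.23°.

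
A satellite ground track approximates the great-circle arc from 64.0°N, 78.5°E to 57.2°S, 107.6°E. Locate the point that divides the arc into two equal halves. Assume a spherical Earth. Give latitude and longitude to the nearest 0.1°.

Convert each endpoint to a unit vector on the sphere (x = cos φ cos λ, y = cos φ sin λ, z = sin φ).
The central angle between the endpoints is δ = arccos(p₁·p₂) ≈ 2.151 rad (123.2°).
Interpolate at f = 1/2 with slerp weights a = sin((1−f)δ)/sin δ ≈ 1.052, b = sin(fδ)/sin δ ≈ 1.052.
p = a·p₁ + b·p₂ ≈ (-0.080, 0.995, 0.061); φ = arcsin(p_z) ≈ 3.51°, λ = atan2(p_y, p_x) ≈ 94.62°.

≈ 3.5°N, 94.6°E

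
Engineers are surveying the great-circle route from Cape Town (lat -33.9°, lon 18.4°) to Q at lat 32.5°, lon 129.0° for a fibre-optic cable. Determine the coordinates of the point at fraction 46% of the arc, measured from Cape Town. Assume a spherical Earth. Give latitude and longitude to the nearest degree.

The haversine formula gives a central angle δ ≈ 2.148 rad (123.1°) between the endpoints.
Interpolate at f = 0.46 with slerp weights a = sin((1−f)δ)/sin δ ≈ 1.094, b = sin(fδ)/sin δ ≈ 0.997.
p = a·p₁ + b·p₂ ≈ (0.333, 0.940, -0.075); φ = arcsin(p_z) ≈ -4.29°, λ = atan2(p_y, p_x) ≈ 70.50°.

≈ lat -4°, lon 71°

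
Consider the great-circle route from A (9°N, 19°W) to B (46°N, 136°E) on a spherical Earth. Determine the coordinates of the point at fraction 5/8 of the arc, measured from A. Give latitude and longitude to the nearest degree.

The haversine formula gives a central angle δ ≈ 2.105 rad (120.6°) between the endpoints.
Interpolate at f = 5/8 with slerp weights a = sin((1−f)δ)/sin δ ≈ 0.825, b = sin(fδ)/sin δ ≈ 1.124.
p = a·p₁ + b·p₂ ≈ (0.209, 0.277, 0.938); φ = arcsin(p_z) ≈ 69.70°, λ = atan2(p_y, p_x) ≈ 53.05°.

≈ (70°N, 53°E)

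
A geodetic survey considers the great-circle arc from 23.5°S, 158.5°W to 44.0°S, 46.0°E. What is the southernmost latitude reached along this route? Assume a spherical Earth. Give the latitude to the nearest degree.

≈ 73°S

The great circle lies in the plane with unit normal n̂ = (p₁ × p₂)/|p₁ × p₂|.
Here n̂_z ≈ -0.289; the vertex latitude is φ_max = arccos|n̂_z| ≈ 73.2°.
Check via Clairaut: cos φ_max = |cos φ₁| · sin C = cos(23.5°)·sin(161.6°) ≈ 0.289, again giving ≈ 73.2°.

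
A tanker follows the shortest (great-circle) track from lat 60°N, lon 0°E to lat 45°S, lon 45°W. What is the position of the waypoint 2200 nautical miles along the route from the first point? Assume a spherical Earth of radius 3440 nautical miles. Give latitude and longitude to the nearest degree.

≈ lat 26°N, lon 21°W

From cos δ = sin φ₁ sin φ₂ + cos φ₁ cos φ₂ cos Δλ, the central angle is δ ≈ 1.942 rad (111.2°). The total great-circle distance is δ·R ≈ 1.942 × 3440 ≈ 6679 nmi, so the target fraction is f = 2200/6679 ≈ 0.329.
Interpolate at f ≈ 0.329 with slerp weights a = sin((1−f)δ)/sin δ ≈ 1.034, b = sin(fδ)/sin δ ≈ 0.640.
p = a·p₁ + b·p₂ ≈ (0.837, -0.320, 0.443); φ = arcsin(p_z) ≈ 26.30°, λ = atan2(p_y, p_x) ≈ -20.92°.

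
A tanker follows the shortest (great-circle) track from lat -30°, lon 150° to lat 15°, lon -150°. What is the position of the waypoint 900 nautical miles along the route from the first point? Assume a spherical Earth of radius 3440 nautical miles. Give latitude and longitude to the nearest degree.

The haversine formula gives a central angle δ ≈ 1.278 rad (73.2°) between the endpoints. The total great-circle distance is δ·R ≈ 1.278 × 3440 ≈ 4396 nmi, so the target fraction is f = 900/4396 ≈ 0.205.
Interpolate at f ≈ 0.205 with slerp weights a = sin((1−f)δ)/sin δ ≈ 0.888, b = sin(fδ)/sin δ ≈ 0.270.
p = a·p₁ + b·p₂ ≈ (-0.892, 0.254, -0.374); φ = arcsin(p_z) ≈ -21.97°, λ = atan2(p_y, p_x) ≈ 164.10°.

≈ lat -22°, lon 164°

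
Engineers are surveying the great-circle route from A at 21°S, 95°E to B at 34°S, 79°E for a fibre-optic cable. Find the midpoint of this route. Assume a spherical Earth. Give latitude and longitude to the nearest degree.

≈ 28°S, 87°E

Convert each endpoint to a unit vector on the sphere (x = cos φ cos λ, y = cos φ sin λ, z = sin φ).
The central angle between the endpoints is δ = arccos(p₁·p₂) ≈ 0.335 rad (19.2°).
Interpolate at f = 1/2 with slerp weights a = sin((1−f)δ)/sin δ ≈ 0.507, b = sin(fδ)/sin δ ≈ 0.507.
p = a·p₁ + b·p₂ ≈ (0.039, 0.884, -0.465); φ = arcsin(p_z) ≈ -27.73°, λ = atan2(p_y, p_x) ≈ 87.48°.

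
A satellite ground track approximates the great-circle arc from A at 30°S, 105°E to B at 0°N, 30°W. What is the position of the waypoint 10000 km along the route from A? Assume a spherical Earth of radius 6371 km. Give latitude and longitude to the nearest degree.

The haversine formula gives a central angle δ ≈ 2.230 rad (127.8°) between the endpoints. The total great-circle distance is δ·R ≈ 2.230 × 6371 ≈ 14206 km, so the target fraction is f = 10000/14206 ≈ 0.704.
Interpolate at f ≈ 0.704 with slerp weights a = sin((1−f)δ)/sin δ ≈ 0.776, b = sin(fδ)/sin δ ≈ 1.265.
p = a·p₁ + b·p₂ ≈ (0.922, 0.016, -0.388); φ = arcsin(p_z) ≈ -22.82°, λ = atan2(p_y, p_x) ≈ 1.03°.

≈ 23°S, 1°E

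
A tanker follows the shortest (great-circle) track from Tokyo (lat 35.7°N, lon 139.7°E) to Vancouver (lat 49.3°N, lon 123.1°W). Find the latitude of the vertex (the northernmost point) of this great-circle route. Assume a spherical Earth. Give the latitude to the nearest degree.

≈ 55°N

The great circle lies in the plane with unit normal n̂ = (p₁ × p₂)/|p₁ × p₂|.
Here n̂_z ≈ +0.567; the vertex latitude is φ_max = arccos|n̂_z| ≈ 55.5°.
Check via Clairaut: cos φ_max = |cos φ₁| · sin C = cos(35.7°)·sin(44.3°) ≈ 0.567, again giving ≈ 55.5°.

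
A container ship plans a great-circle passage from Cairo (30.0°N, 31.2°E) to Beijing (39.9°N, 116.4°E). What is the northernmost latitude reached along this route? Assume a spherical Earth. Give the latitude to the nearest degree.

≈ 44°N

The great circle lies in the plane with unit normal n̂ = (p₁ × p₂)/|p₁ × p₂|.
Here n̂_z ≈ +0.715; the vertex latitude is φ_max = arccos|n̂_z| ≈ 44.4°.
Check via Clairaut: cos φ_max = |cos φ₁| · sin C = cos(30.0°)·sin(55.6°) ≈ 0.715, again giving ≈ 44.4°.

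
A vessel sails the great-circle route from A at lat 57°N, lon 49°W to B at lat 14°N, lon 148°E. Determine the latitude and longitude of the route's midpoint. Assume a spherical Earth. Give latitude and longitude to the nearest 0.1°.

≈ lat 66.2°N, lon 167.5°E

From cos δ = sin φ₁ sin φ₂ + cos φ₁ cos φ₂ cos Δλ, the central angle is δ ≈ 1.878 rad (107.6°).
Interpolate at f = 1/2 with slerp weights a = sin((1−f)δ)/sin δ ≈ 0.847, b = sin(fδ)/sin δ ≈ 0.847.
p = a·p₁ + b·p₂ ≈ (-0.394, 0.087, 0.915); φ = arcsin(p_z) ≈ 66.19°, λ = atan2(p_y, p_x) ≈ 167.51°.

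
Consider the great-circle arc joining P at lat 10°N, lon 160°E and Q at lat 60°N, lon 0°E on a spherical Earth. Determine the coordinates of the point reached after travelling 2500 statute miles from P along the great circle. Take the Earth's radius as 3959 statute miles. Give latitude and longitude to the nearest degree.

Convert each endpoint to a unit vector on the sphere (x = cos φ cos λ, y = cos φ sin λ, z = sin φ).
The central angle between the endpoints is δ = arccos(p₁·p₂) ≈ 1.888 rad (108.2°). The total great-circle distance is δ·R ≈ 1.888 × 3959 ≈ 7476 mi, so the target fraction is f = 2500/7476 ≈ 0.334.
Interpolate at f ≈ 0.334 with slerp weights a = sin((1−f)δ)/sin δ ≈ 1.001, b = sin(fδ)/sin δ ≈ 0.621.
p = a·p₁ + b·p₂ ≈ (-0.616, 0.337, 0.712); φ = arcsin(p_z) ≈ 45.40°, λ = atan2(p_y, p_x) ≈ 151.29°.

≈ lat 45°N, lon 151°E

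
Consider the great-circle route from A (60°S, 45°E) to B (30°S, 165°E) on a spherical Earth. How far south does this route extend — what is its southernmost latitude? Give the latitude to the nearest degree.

The great circle lies in the plane with unit normal n̂ = (p₁ × p₂)/|p₁ × p₂|.
Here n̂_z ≈ +0.384; the vertex latitude is φ_max = arccos|n̂_z| ≈ 67.4°.

≈ 67°S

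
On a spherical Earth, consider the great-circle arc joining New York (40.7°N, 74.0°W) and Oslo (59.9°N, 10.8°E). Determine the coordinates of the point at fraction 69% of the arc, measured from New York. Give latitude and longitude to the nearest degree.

≈ 61°N, 23°W

Write both endpoints as unit vectors p₁, p₂ with components (cos φ cos λ, cos φ sin λ, sin φ).
The central angle between the endpoints is δ = arccos(p₁·p₂) ≈ 0.929 rad (53.2°).
Interpolate at f = 0.69 with slerp weights a = sin((1−f)δ)/sin δ ≈ 0.355, b = sin(fδ)/sin δ ≈ 0.747.
p = a·p₁ + b·p₂ ≈ (0.442, -0.188, 0.877); φ = arcsin(p_z) ≈ 61.30°, λ = atan2(p_y, p_x) ≈ -23.08°.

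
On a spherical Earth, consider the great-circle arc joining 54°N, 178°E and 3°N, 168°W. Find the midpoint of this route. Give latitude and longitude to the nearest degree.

≈ 29°N, 173°W

Convert each endpoint to a unit vector on the sphere (x = cos φ cos λ, y = cos φ sin λ, z = sin φ).
The central angle between the endpoints is δ = arccos(p₁·p₂) ≈ 0.912 rad (52.3°).
Interpolate at f = 1/2 with slerp weights a = sin((1−f)δ)/sin δ ≈ 0.557, b = sin(fδ)/sin δ ≈ 0.557.
p = a·p₁ + b·p₂ ≈ (-0.871, -0.104, 0.480); φ = arcsin(p_z) ≈ 28.67°, λ = atan2(p_y, p_x) ≈ -173.18°.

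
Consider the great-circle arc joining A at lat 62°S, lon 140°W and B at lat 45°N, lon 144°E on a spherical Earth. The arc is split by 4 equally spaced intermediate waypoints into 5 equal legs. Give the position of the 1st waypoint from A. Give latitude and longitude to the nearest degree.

Write both endpoints as unit vectors p₁, p₂ with components (cos φ cos λ, cos φ sin λ, sin φ).
The central angle between the endpoints is δ = arccos(p₁·p₂) ≈ 2.146 rad (123.0°).
Interpolate at f = 1/5 with slerp weights a = sin((1−f)δ)/sin δ ≈ 1.179, b = sin(fδ)/sin δ ≈ 0.496.
p = a·p₁ + b·p₂ ≈ (-0.708, -0.150, -0.690); φ = arcsin(p_z) ≈ -43.66°, λ = atan2(p_y, p_x) ≈ -168.06°.

≈ lat 44°S, lon 168°W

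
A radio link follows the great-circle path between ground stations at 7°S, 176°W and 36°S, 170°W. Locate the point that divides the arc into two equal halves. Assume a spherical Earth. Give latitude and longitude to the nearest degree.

Convert each endpoint to a unit vector on the sphere (x = cos φ cos λ, y = cos φ sin λ, z = sin φ).
The central angle between the endpoints is δ = arccos(p₁·p₂) ≈ 0.515 rad (29.5°).
Interpolate at f = 1/2 with slerp weights a = sin((1−f)δ)/sin δ ≈ 0.517, b = sin(fδ)/sin δ ≈ 0.517.
p = a·p₁ + b·p₂ ≈ (-0.924, -0.108, -0.367); φ = arcsin(p_z) ≈ -21.53°, λ = atan2(p_y, p_x) ≈ -173.31°.

≈ 22°S, 173°W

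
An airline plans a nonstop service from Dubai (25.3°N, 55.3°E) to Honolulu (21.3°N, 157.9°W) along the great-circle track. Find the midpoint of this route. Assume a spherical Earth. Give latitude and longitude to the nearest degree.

≈ 56°N, 132°E

The haversine formula gives a central angle δ ≈ 2.153 rad (123.3°) between the endpoints.
Interpolate at f = 1/2 with slerp weights a = sin((1−f)δ)/sin δ ≈ 1.054, b = sin(fδ)/sin δ ≈ 1.054.
p = a·p₁ + b·p₂ ≈ (-0.367, 0.414, 0.833); φ = arcsin(p_z) ≈ 56.41°, λ = atan2(p_y, p_x) ≈ 131.59°.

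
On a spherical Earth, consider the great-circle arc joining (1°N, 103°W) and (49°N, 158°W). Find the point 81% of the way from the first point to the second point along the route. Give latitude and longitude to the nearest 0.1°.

The haversine formula gives a central angle δ ≈ 1.171 rad (67.1°) between the endpoints.
Interpolate at f = 0.81 with slerp weights a = sin((1−f)δ)/sin δ ≈ 0.240, b = sin(fδ)/sin δ ≈ 0.882.
p = a·p₁ + b·p₂ ≈ (-0.590, -0.450, 0.670); φ = arcsin(p_z) ≈ 42.06°, λ = atan2(p_y, p_x) ≈ -142.68°.

≈ (42.1°N, 142.7°W)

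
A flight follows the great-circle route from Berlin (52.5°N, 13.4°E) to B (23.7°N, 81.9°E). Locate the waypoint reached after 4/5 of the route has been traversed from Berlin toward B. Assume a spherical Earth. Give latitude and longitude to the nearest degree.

Convert each endpoint to a unit vector on the sphere (x = cos φ cos λ, y = cos φ sin λ, z = sin φ).
The central angle between the endpoints is δ = arccos(p₁·p₂) ≈ 1.020 rad (58.5°).
Interpolate at f = 4/5 with slerp weights a = sin((1−f)δ)/sin δ ≈ 0.238, b = sin(fδ)/sin δ ≈ 0.855.
p = a·p₁ + b·p₂ ≈ (0.251, 0.808, 0.532); φ = arcsin(p_z) ≈ 32.16°, λ = atan2(p_y, p_x) ≈ 72.75°.

≈ (32°N, 73°E)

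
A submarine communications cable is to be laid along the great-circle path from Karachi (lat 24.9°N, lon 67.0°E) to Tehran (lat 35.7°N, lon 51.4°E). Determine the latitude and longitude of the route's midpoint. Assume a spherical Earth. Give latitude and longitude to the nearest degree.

From cos δ = sin φ₁ sin φ₂ + cos φ₁ cos φ₂ cos Δλ, the central angle is δ ≈ 0.301 rad (17.2°).
Interpolate at f = 1/2 with slerp weights a = sin((1−f)δ)/sin δ ≈ 0.506, b = sin(fδ)/sin δ ≈ 0.506.
p = a·p₁ + b·p₂ ≈ (0.435, 0.743, 0.508); φ = arcsin(p_z) ≈ 30.53°, λ = atan2(p_y, p_x) ≈ 59.63°.

≈ lat 31°N, lon 60°E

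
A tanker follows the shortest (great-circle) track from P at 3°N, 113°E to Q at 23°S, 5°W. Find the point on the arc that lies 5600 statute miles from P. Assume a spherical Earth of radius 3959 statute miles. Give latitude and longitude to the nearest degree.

The haversine formula gives a central angle δ ≈ 2.040 rad (116.9°) between the endpoints. The total great-circle distance is δ·R ≈ 2.040 × 3959 ≈ 8076 mi, so the target fraction is f = 5600/8076 ≈ 0.693.
Interpolate at f ≈ 0.693 with slerp weights a = sin((1−f)δ)/sin δ ≈ 0.656, b = sin(fδ)/sin δ ≈ 1.107.
p = a·p₁ + b·p₂ ≈ (0.759, 0.514, -0.398); φ = arcsin(p_z) ≈ -23.48°, λ = atan2(p_y, p_x) ≈ 34.11°.

≈ 23°S, 34°E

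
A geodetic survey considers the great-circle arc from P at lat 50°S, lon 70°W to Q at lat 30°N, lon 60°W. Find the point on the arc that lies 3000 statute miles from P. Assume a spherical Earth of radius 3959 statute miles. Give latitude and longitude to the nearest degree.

≈ lat 7°S, lon 64°W

The haversine formula gives a central angle δ ≈ 1.405 rad (80.5°) between the endpoints. The total great-circle distance is δ·R ≈ 1.405 × 3959 ≈ 5562 mi, so the target fraction is f = 3000/5562 ≈ 0.539.
Interpolate at f ≈ 0.539 with slerp weights a = sin((1−f)δ)/sin δ ≈ 0.611, b = sin(fδ)/sin δ ≈ 0.697.
p = a·p₁ + b·p₂ ≈ (0.436, -0.892, -0.120); φ = arcsin(p_z) ≈ -6.88°, λ = atan2(p_y, p_x) ≈ -63.94°.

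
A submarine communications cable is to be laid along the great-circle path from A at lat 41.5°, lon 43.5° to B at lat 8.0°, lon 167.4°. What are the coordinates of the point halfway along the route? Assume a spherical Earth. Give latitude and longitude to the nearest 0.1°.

Convert each endpoint to a unit vector on the sphere (x = cos φ cos λ, y = cos φ sin λ, z = sin φ).
The central angle between the endpoints is δ = arccos(p₁·p₂) ≈ 1.898 rad (108.8°).
Interpolate at f = 1/2 with slerp weights a = sin((1−f)δ)/sin δ ≈ 0.858, b = sin(fδ)/sin δ ≈ 0.858.
p = a·p₁ + b·p₂ ≈ (-0.363, 0.628, 0.688); φ = arcsin(p_z) ≈ 43.49°, λ = atan2(p_y, p_x) ≈ 120.05°.

≈ lat 43.5°, lon 120.0°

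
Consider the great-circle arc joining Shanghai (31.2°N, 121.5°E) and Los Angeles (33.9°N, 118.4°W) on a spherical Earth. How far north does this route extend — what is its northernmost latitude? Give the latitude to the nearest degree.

≈ 52°N

The great circle lies in the plane with unit normal n̂ = (p₁ × p₂)/|p₁ × p₂|.
Here n̂_z ≈ +0.616; the vertex latitude is φ_max = arccos|n̂_z| ≈ 52.0°.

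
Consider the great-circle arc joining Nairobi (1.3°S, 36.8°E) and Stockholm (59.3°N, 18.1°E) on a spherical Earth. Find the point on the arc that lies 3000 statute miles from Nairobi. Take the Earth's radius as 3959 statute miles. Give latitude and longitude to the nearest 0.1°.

≈ (41.2°N, 27.1°E)

Convert each endpoint to a unit vector on the sphere (x = cos φ cos λ, y = cos φ sin λ, z = sin φ).
The central angle between the endpoints is δ = arccos(p₁·p₂) ≈ 1.088 rad (62.4°). The total great-circle distance is δ·R ≈ 1.088 × 3959 ≈ 4309 mi, so the target fraction is f = 3000/4309 ≈ 0.696.
Interpolate at f ≈ 0.696 with slerp weights a = sin((1−f)δ)/sin δ ≈ 0.366, b = sin(fδ)/sin δ ≈ 0.776.
p = a·p₁ + b·p₂ ≈ (0.670, 0.342, 0.659); φ = arcsin(p_z) ≈ 41.21°, λ = atan2(p_y, p_x) ≈ 27.08°.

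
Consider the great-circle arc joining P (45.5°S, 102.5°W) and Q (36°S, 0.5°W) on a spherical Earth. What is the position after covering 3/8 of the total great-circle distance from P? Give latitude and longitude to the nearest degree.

The haversine formula gives a central angle δ ≈ 1.265 rad (72.5°) between the endpoints.
Interpolate at f = 3/8 with slerp weights a = sin((1−f)δ)/sin δ ≈ 0.745, b = sin(fδ)/sin δ ≈ 0.479.
p = a·p₁ + b·p₂ ≈ (0.274, -0.513, -0.813); φ = arcsin(p_z) ≈ -54.40°, λ = atan2(p_y, p_x) ≈ -61.88°.

≈ (54°S, 62°W)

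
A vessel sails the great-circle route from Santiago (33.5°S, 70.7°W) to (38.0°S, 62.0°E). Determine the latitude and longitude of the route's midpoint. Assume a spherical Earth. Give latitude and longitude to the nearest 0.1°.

Convert each endpoint to a unit vector on the sphere (x = cos φ cos λ, y = cos φ sin λ, z = sin φ).
The central angle between the endpoints is δ = arccos(p₁·p₂) ≈ 1.677 rad (96.1°).
Interpolate at f = 1/2 with slerp weights a = sin((1−f)δ)/sin δ ≈ 0.748, b = sin(fδ)/sin δ ≈ 0.748.
p = a·p₁ + b·p₂ ≈ (0.483, -0.068, -0.873); φ = arcsin(p_z) ≈ -60.82°, λ = atan2(p_y, p_x) ≈ -8.05°.

≈ (60.8°S, 8.0°W)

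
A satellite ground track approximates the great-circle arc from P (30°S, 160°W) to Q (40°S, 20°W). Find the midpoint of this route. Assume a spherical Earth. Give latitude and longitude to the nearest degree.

Convert each endpoint to a unit vector on the sphere (x = cos φ cos λ, y = cos φ sin λ, z = sin φ).
The central angle between the endpoints is δ = arccos(p₁·p₂) ≈ 1.759 rad (100.8°).
Interpolate at f = 1/2 with slerp weights a = sin((1−f)δ)/sin δ ≈ 0.784, b = sin(fδ)/sin δ ≈ 0.784.
p = a·p₁ + b·p₂ ≈ (-0.074, -0.438, -0.896); φ = arcsin(p_z) ≈ -63.65°, λ = atan2(p_y, p_x) ≈ -99.55°.

≈ (64°S, 100°W)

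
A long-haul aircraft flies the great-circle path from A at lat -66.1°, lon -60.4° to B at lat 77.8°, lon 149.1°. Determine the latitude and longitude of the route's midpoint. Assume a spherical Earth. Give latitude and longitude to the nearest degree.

≈ lat 14°, lon -86°

Convert each endpoint to a unit vector on the sphere (x = cos φ cos λ, y = cos φ sin λ, z = sin φ).
The central angle between the endpoints is δ = arccos(p₁·p₂) ≈ 2.888 rad (165.5°).
Interpolate at f = 1/2 with slerp weights a = sin((1−f)δ)/sin δ ≈ 3.960, b = sin(fδ)/sin δ ≈ 3.960.
p = a·p₁ + b·p₂ ≈ (0.074, -0.965, 0.250); φ = arcsin(p_z) ≈ 14.49°, λ = atan2(p_y, p_x) ≈ -85.59°.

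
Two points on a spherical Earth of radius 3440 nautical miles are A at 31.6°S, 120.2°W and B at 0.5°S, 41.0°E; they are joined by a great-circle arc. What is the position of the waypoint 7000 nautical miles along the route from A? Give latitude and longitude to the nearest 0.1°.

From cos δ = sin φ₁ sin φ₂ + cos φ₁ cos φ₂ cos Δλ, the central angle is δ ≈ 2.501 rad (143.3°). The total great-circle distance is δ·R ≈ 2.501 × 3440 ≈ 8603 nmi, so the target fraction is f = 7000/8603 ≈ 0.814.
Interpolate at f ≈ 0.814 with slerp weights a = sin((1−f)δ)/sin δ ≈ 0.752, b = sin(fδ)/sin δ ≈ 1.496.
p = a·p₁ + b·p₂ ≈ (0.807, 0.428, -0.407); φ = arcsin(p_z) ≈ -24.01°, λ = atan2(p_y, p_x) ≈ 27.95°.

≈ 24.0°S, 27.9°E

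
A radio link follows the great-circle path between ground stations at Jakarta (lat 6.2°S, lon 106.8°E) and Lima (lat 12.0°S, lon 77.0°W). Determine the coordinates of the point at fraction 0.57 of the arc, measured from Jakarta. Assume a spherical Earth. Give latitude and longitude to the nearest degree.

Convert each endpoint to a unit vector on the sphere (x = cos φ cos λ, y = cos φ sin λ, z = sin φ).
The central angle between the endpoints is δ = arccos(p₁·p₂) ≈ 2.817 rad (161.4°).
Interpolate at f = 0.57 with slerp weights a = sin((1−f)δ)/sin δ ≈ 2.937, b = sin(fδ)/sin δ ≈ 3.135.
p = a·p₁ + b·p₂ ≈ (-0.154, -0.193, -0.969); φ = arcsin(p_z) ≈ -75.70°, λ = atan2(p_y, p_x) ≈ -128.55°.

≈ lat 76°S, lon 129°W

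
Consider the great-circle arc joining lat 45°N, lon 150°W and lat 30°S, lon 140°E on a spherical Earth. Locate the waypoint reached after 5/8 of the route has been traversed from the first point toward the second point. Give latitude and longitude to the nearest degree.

Convert each endpoint to a unit vector on the sphere (x = cos φ cos λ, y = cos φ sin λ, z = sin φ).
The central angle between the endpoints is δ = arccos(p₁·p₂) ≈ 1.715 rad (98.3°).
Interpolate at f = 5/8 with slerp weights a = sin((1−f)δ)/sin δ ≈ 0.606, b = sin(fδ)/sin δ ≈ 0.887.
p = a·p₁ + b·p₂ ≈ (-0.960, 0.280, -0.015); φ = arcsin(p_z) ≈ -0.87°, λ = atan2(p_y, p_x) ≈ 163.75°.

≈ lat 1°S, lon 164°E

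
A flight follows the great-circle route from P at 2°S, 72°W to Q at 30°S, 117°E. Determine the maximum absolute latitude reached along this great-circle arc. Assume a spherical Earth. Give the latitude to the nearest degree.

≈ 76°S

The great circle lies in the plane with unit normal n̂ = (p₁ × p₂)/|p₁ × p₂|.
Here n̂_z ≈ -0.248; the vertex latitude is φ_max = arccos|n̂_z| ≈ 75.7°.
Check via Clairaut: cos φ_max = |cos φ₁| · sin C = cos(2.0°)·sin(165.6°) ≈ 0.248, again giving ≈ 75.7°.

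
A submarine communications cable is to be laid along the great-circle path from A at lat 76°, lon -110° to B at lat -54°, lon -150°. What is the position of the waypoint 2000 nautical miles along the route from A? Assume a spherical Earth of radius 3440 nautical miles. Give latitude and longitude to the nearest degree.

≈ lat 44°, lon -133°

The haversine formula gives a central angle δ ≈ 2.313 rad (132.5°) between the endpoints. The total great-circle distance is δ·R ≈ 2.313 × 3440 ≈ 7957 nmi, so the target fraction is f = 2000/7957 ≈ 0.251.
Interpolate at f ≈ 0.251 with slerp weights a = sin((1−f)δ)/sin δ ≈ 1.340, b = sin(fδ)/sin δ ≈ 0.745.
p = a·p₁ + b·p₂ ≈ (-0.490, -0.524, 0.697); φ = arcsin(p_z) ≈ 44.17°, λ = atan2(p_y, p_x) ≈ -133.12°.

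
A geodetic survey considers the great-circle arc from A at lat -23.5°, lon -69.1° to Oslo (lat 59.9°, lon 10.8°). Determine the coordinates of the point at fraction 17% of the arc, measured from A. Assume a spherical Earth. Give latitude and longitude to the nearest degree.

Convert each endpoint to a unit vector on the sphere (x = cos φ cos λ, y = cos φ sin λ, z = sin φ).
The central angle between the endpoints is δ = arccos(p₁·p₂) ≈ 1.838 rad (105.3°).
Interpolate at f = 0.17 with slerp weights a = sin((1−f)δ)/sin δ ≈ 1.036, b = sin(fδ)/sin δ ≈ 0.319.
p = a·p₁ + b·p₂ ≈ (0.496, -0.857, -0.137); φ = arcsin(p_z) ≈ -7.89°, λ = atan2(p_y, p_x) ≈ -59.96°.

≈ lat -8°, lon -60°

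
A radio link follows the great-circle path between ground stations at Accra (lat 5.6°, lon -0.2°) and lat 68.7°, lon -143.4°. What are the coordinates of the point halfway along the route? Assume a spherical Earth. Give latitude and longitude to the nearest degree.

≈ lat 54°, lon -17°

Convert each endpoint to a unit vector on the sphere (x = cos φ cos λ, y = cos φ sin λ, z = sin φ).
The central angle between the endpoints is δ = arccos(p₁·p₂) ≈ 1.771 rad (101.5°).
Interpolate at f = 1/2 with slerp weights a = sin((1−f)δ)/sin δ ≈ 0.790, b = sin(fδ)/sin δ ≈ 0.790.
p = a·p₁ + b·p₂ ≈ (0.556, -0.174, 0.813); φ = arcsin(p_z) ≈ 54.39°, λ = atan2(p_y, p_x) ≈ -17.37°.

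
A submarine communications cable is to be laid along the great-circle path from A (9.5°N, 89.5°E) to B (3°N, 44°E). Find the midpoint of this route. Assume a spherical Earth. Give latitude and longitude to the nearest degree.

From cos δ = sin φ₁ sin φ₂ + cos φ₁ cos φ₂ cos Δλ, the central angle is δ ≈ 0.797 rad (45.7°).
Interpolate at f = 1/2 with slerp weights a = sin((1−f)δ)/sin δ ≈ 0.542, b = sin(fδ)/sin δ ≈ 0.542.
p = a·p₁ + b·p₂ ≈ (0.394, 0.911, 0.118); φ = arcsin(p_z) ≈ 6.77°, λ = atan2(p_y, p_x) ≈ 66.60°.

≈ (7°N, 67°E)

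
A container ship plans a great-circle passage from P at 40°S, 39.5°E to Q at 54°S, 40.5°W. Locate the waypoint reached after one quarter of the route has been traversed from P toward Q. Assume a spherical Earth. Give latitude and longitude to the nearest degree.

From cos δ = sin φ₁ sin φ₂ + cos φ₁ cos φ₂ cos Δλ, the central angle is δ ≈ 0.930 rad (53.3°).
Interpolate at f = 1/4 with slerp weights a = sin((1−f)δ)/sin δ ≈ 0.801, b = sin(fδ)/sin δ ≈ 0.287.
p = a·p₁ + b·p₂ ≈ (0.602, 0.281, -0.748); φ = arcsin(p_z) ≈ -48.37°, λ = atan2(p_y, p_x) ≈ 25.00°.

≈ 48°S, 25°E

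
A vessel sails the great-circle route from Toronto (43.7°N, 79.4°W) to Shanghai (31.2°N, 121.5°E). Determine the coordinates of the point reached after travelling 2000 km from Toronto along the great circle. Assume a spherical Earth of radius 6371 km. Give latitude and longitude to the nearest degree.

Write both endpoints as unit vectors p₁, p₂ with components (cos φ cos λ, cos φ sin λ, sin φ).
The central angle between the endpoints is δ = arccos(p₁·p₂) ≈ 1.792 rad (102.7°). The total great-circle distance is δ·R ≈ 1.792 × 6371 ≈ 11420 km, so the target fraction is f = 2000/11420 ≈ 0.175.
Interpolate at f ≈ 0.175 with slerp weights a = sin((1−f)δ)/sin δ ≈ 1.021, b = sin(fδ)/sin δ ≈ 0.317.
p = a·p₁ + b·p₂ ≈ (-0.006, -0.494, 0.869); φ = arcsin(p_z) ≈ 60.36°, λ = atan2(p_y, p_x) ≈ -90.66°.

≈ (60°N, 91°W)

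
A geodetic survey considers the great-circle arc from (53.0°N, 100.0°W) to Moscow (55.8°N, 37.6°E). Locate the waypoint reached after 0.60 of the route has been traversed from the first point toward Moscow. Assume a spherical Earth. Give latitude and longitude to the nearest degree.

≈ (75°N, 11°W)

Convert each endpoint to a unit vector on the sphere (x = cos φ cos λ, y = cos φ sin λ, z = sin φ).
The central angle between the endpoints is δ = arccos(p₁·p₂) ≈ 1.148 rad (65.7°).
Interpolate at f = 0.60 with slerp weights a = sin((1−f)δ)/sin δ ≈ 0.486, b = sin(fδ)/sin δ ≈ 0.697.
p = a·p₁ + b·p₂ ≈ (0.260, -0.049, 0.964); φ = arcsin(p_z) ≈ 74.68°, λ = atan2(p_y, p_x) ≈ -10.69°.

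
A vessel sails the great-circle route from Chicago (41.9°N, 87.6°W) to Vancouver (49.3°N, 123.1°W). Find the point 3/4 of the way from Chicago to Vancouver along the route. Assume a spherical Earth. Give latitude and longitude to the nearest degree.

≈ (49°N, 113°W)

From cos δ = sin φ₁ sin φ₂ + cos φ₁ cos φ₂ cos Δλ, the central angle is δ ≈ 0.448 rad (25.7°).
Interpolate at f = 3/4 with slerp weights a = sin((1−f)δ)/sin δ ≈ 0.258, b = sin(fδ)/sin δ ≈ 0.761.
p = a·p₁ + b·p₂ ≈ (-0.263, -0.608, 0.749); φ = arcsin(p_z) ≈ 48.54°, λ = atan2(p_y, p_x) ≈ -113.40°.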